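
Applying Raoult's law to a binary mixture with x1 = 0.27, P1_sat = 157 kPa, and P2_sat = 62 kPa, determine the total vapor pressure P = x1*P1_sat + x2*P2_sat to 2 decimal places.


P = x1*P1_sat + x2*P2_sat
x2 = 1 - x1 = 1 - 0.27 = 0.73
P = 0.27*157 + 0.73*62
P = 42.39 + 45.26
P = 87.65 kPa


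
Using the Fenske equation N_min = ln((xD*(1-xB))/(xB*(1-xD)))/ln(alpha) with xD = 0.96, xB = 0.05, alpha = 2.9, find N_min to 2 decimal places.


N_min = ln((xD*(1-xB))/(xB*(1-xD))) / ln(alpha)
Numerator inside ln: 0.912 / 0.002 = 456.0
ln(456.0) = 6.122493
ln(alpha) = ln(2.9) = 1.064711
N_min = 6.122493 / 1.064711 = 5.75


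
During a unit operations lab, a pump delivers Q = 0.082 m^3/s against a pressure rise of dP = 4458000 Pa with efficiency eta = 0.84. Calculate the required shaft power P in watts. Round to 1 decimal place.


P = Q * dP / eta
P = 0.082 * 4458000 / 0.84
P = 365556.0 / 0.84
P = 435185.7 W


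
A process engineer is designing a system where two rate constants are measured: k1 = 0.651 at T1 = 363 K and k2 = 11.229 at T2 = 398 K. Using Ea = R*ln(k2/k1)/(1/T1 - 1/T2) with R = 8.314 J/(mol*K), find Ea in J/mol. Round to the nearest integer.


Ea = R * ln(k2/k1) / (1/T1 - 1/T2)
ln(k2/k1) = ln(11.229/0.651) = 2.8477454
1/T1 - 1/T2 = 1/363 - 1/398 = 0.000242258123
Ea = 8.314 * 2.8477454 / 0.000242258123
Ea = 97731 J/mol


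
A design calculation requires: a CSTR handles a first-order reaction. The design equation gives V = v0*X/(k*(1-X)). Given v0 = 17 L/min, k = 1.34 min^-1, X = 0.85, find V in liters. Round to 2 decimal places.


V = v0 * X / (k * (1 - X))
V = 17 * 0.85 / (1.34 * (1 - 0.85))
V = 14.45 / (1.34 * 0.15)
V = 14.45 / 0.201
V = 71.89 L


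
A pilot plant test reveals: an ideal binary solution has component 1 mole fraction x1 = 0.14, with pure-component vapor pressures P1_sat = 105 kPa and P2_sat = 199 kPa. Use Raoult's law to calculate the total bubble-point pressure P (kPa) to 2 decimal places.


P = x1*P1_sat + x2*P2_sat
x2 = 1 - x1 = 1 - 0.14 = 0.86
P = 0.14*105 + 0.86*199
P = 14.7 + 171.14
P = 185.84 kPa


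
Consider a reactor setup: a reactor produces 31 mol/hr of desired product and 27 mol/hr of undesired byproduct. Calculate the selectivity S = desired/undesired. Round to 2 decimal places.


S = desired product rate / undesired product rate
S = 31 / 27
S = 1.15


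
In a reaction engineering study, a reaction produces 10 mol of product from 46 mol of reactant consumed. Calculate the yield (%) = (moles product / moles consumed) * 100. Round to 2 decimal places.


Yield = (moles product / moles consumed) * 100%
Yield = (10 / 46) * 100
Yield = 0.2174 * 100
Yield = 21.74%


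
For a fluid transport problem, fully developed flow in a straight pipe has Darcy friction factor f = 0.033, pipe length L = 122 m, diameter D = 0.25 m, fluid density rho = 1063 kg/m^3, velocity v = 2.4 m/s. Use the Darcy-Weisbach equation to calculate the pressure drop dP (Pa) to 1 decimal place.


dP = f * (L/D) * (rho*v^2/2)
dP = 0.033 * (122/0.25) * (1063*2.4^2/2)
L/D = 488.0
rho*v^2/2 = 1063*5.76/2 = 3061.44
dP = 0.033 * 488.0 * 3061.44
dP = 49301.4 Pa


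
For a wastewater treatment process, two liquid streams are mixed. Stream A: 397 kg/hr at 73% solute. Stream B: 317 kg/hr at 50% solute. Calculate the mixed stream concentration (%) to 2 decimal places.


Mass balance on solute: F1*x1 + F2*x2 = F3*x3
F3 = F1 + F2 = 397 + 317 = 714 kg/hr
x3 = (F1*x1 + F2*x2)/F3
x3 = (397*0.73 + 317*0.5) / 714
x3 = 62.79%


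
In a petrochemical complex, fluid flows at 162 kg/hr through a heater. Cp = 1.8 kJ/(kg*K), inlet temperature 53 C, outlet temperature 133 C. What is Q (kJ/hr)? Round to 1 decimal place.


Q = m_dot * Cp * (T2 - T1)
Q = 162 * 1.8 * (133 - 53)
Q = 162 * 1.8 * 80
Q = 23328.0 kJ/hr


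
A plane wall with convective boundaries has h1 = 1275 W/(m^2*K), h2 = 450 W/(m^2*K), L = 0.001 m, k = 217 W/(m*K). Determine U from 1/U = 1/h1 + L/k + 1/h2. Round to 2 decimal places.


1/U = 1/h1 + L/k + 1/h2
1/U = 1/1275 + 0.001/217 + 1/450
1/U = 0.0007843137 + 4.6083e-06 + 0.0022222222
1/U = 0.0030111442
U = 332.10 W/(m^2*K)


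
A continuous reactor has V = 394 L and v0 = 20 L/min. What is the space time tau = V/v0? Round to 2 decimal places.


tau = V / v0
tau = 394 / 20
tau = 19.70 min


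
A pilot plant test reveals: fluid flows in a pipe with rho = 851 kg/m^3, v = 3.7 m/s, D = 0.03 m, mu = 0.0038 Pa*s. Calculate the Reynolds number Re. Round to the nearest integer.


Re = rho * v * D / mu
Re = 851 * 3.7 * 0.03 / 0.0038
Re = 94.461 / 0.0038
Re = 24858


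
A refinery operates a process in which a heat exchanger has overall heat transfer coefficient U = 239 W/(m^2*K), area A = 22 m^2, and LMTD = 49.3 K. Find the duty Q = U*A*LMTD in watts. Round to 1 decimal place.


Q = U * A * LMTD
Q = 239 * 22 * 49.3
Q = 259219.4 W


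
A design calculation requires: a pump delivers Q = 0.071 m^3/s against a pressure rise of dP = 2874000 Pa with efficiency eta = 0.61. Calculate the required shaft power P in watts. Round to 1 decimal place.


P = Q * dP / eta
P = 0.071 * 2874000 / 0.61
P = 204054.0 / 0.61
P = 334514.8 W


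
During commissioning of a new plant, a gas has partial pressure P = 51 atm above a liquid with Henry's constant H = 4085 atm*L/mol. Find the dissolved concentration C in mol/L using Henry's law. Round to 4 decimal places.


C = P / H
C = 51 / 4085
C = 0.0125 mol/L


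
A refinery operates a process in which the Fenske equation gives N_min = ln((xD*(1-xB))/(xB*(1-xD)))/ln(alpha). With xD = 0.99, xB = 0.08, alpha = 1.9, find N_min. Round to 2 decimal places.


N_min = ln((xD*(1-xB))/(xB*(1-xD))) / ln(alpha)
Numerator inside ln: 0.9108 / 0.0008 = 1138.5
ln(1138.5) = 7.037467
ln(alpha) = ln(1.9) = 0.641854
N_min = 7.037467 / 0.641854 = 10.96


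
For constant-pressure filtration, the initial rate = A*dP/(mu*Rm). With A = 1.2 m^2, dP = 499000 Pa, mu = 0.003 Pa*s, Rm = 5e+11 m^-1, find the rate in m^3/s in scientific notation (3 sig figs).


rate = A * dP / (mu * Rm)
rate = 1.2 * 499000 / (0.003 * 5e+11)
rate = 598800.0 / 1.500e+09
rate = 3.99e-04 m^3/s


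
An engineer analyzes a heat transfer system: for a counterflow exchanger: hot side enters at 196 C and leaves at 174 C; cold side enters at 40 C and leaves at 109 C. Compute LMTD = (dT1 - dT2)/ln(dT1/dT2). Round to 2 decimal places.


dT1 = Th_in - Tc_out = 196 - 109 = 87
dT2 = Th_out - Tc_in = 174 - 40 = 134
LMTD = (dT1 - dT2) / ln(dT1/dT2)
LMTD = (87 - 134) / ln(87/134)
LMTD = 108.81 K


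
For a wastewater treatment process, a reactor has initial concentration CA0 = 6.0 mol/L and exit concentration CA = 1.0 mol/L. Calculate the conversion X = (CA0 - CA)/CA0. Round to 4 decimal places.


X = (CA0 - CA) / CA0
X = (6.0 - 1.0) / 6.0
X = 5.0 / 6.0
X = 0.8333


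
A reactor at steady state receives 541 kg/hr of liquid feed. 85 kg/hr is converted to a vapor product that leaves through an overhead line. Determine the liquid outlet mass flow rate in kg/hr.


Steady-state mass balance on the main outlet: F_out = F_in - F_removed
F_out = 541 - 85
F_out = 456 kg/hr


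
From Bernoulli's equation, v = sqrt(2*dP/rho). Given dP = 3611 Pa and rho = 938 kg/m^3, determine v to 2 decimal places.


v = sqrt(2*dP/rho)
v = sqrt(2*3611/938)
v = sqrt(7.69936)
v = 2.77 m/s


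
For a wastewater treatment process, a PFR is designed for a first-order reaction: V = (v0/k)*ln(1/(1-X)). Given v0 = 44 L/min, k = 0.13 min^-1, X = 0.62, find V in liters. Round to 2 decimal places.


V = (v0/k) * ln(1/(1-X))
V = (44/0.13) * ln(1/(1-0.62))
V = 338.461538 * ln(2.631579)
V = 338.461538 * 0.967584
V = 327.49 L


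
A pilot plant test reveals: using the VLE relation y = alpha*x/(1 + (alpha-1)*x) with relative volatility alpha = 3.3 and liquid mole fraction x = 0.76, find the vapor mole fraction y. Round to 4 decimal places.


y = alpha*x / (1 + (alpha-1)*x)
y = 3.3*0.76 / (1 + (3.3-1)*0.76)
y = 2.508 / (1 + 1.748)
y = 2.508 / 2.748
y = 0.9127


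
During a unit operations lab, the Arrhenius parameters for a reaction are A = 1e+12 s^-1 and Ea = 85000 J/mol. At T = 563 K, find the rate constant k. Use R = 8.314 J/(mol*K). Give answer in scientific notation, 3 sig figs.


k = A * exp(-Ea/(R*T))
k = 1e+12 * exp(-85000 / (8.314 * 563))
k = 1e+12 * exp(-18.159359)
k = 1.30e+04


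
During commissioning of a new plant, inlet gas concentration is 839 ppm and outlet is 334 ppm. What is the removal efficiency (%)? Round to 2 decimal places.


Efficiency = (G_in - G_out) / G_in * 100%
Efficiency = (839 - 334) / 839 * 100
Efficiency = 505 / 839 * 100
Efficiency = 60.19%


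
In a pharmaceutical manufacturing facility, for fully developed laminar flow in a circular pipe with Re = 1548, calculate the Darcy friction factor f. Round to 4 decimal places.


f = 64 / Re
f = 64 / 1548
f = 0.0413


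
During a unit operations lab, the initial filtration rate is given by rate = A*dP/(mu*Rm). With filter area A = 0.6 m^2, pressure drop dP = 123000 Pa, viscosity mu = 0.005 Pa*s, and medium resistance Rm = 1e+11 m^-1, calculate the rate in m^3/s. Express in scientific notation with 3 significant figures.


rate = A * dP / (mu * Rm)
rate = 0.6 * 123000 / (0.005 * 1e+11)
rate = 73800.0 / 5.000e+08
rate = 1.48e-04 m^3/s


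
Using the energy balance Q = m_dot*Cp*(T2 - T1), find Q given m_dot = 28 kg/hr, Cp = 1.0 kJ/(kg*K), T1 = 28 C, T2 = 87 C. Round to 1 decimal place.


Q = m_dot * Cp * (T2 - T1)
Q = 28 * 1.0 * (87 - 28)
Q = 28 * 1.0 * 59
Q = 1652.0 kJ/hr


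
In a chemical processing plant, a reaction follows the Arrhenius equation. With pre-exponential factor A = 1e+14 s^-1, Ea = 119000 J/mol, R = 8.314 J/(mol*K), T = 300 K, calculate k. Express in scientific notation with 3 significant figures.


k = A * exp(-Ea/(R*T))
k = 1e+14 * exp(-119000 / (8.314 * 300))
k = 1e+14 * exp(-47.710689)
k = 1.90e-07


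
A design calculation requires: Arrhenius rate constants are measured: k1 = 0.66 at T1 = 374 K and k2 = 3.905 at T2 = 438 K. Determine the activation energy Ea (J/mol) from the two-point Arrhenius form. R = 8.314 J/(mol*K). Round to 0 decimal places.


Ea = R * ln(k2/k1) / (1/T1 - 1/T2)
ln(k2/k1) = ln(3.905/0.66) = 1.7777732
1/T1 - 1/T2 = 1/374 - 1/438 = 0.000390691769
Ea = 8.314 * 1.7777732 / 0.000390691769
Ea = 37831 J/mol


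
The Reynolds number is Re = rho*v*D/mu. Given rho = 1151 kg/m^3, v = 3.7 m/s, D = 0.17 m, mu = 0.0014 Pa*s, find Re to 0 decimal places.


Re = rho * v * D / mu
Re = 1151 * 3.7 * 0.17 / 0.0014
Re = 723.979 / 0.0014
Re = 517128


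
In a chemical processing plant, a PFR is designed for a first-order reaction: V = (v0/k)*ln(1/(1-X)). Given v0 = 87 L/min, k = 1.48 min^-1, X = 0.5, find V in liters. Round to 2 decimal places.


V = (v0/k) * ln(1/(1-X))
V = (87/1.48) * ln(1/(1-0.5))
V = 58.783784 * ln(2.0)
V = 58.783784 * 0.693147
V = 40.75 L


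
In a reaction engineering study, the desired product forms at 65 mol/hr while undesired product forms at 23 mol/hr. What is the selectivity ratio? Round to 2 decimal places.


S = desired product rate / undesired product rate
S = 65 / 23
S = 2.83


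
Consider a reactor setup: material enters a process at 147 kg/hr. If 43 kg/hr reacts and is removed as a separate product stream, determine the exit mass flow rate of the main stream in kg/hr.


Steady-state mass balance on the main outlet: F_out = F_in - F_removed
F_out = 147 - 43
F_out = 104 kg/hr


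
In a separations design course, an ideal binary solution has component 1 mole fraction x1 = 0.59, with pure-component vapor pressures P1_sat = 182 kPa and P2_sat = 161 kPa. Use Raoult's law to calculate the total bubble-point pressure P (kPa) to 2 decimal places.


P = x1*P1_sat + x2*P2_sat
x2 = 1 - x1 = 1 - 0.59 = 0.41
P = 0.59*182 + 0.41*161
P = 107.38 + 66.01
P = 173.39 kPa


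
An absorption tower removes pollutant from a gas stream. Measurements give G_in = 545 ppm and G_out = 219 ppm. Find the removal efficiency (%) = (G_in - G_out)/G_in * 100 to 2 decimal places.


Efficiency = (G_in - G_out) / G_in * 100%
Efficiency = (545 - 219) / 545 * 100
Efficiency = 326 / 545 * 100
Efficiency = 59.82%


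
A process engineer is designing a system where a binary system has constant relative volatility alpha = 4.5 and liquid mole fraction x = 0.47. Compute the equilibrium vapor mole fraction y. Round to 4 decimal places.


y = alpha*x / (1 + (alpha-1)*x)
y = 4.5*0.47 / (1 + (4.5-1)*0.47)
y = 2.115 / (1 + 1.645)
y = 2.115 / 2.645
y = 0.7996


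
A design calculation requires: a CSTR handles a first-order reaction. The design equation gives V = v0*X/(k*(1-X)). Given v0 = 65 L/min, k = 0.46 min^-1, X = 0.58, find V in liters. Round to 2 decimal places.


V = v0 * X / (k * (1 - X))
V = 65 * 0.58 / (0.46 * (1 - 0.58))
V = 37.7 / (0.46 * 0.42)
V = 37.7 / 0.1932
V = 195.13 L


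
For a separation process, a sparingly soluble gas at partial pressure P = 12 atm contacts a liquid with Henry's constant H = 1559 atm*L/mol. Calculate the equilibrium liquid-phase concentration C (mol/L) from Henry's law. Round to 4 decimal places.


C = P / H
C = 12 / 1559
C = 0.0077 mol/L


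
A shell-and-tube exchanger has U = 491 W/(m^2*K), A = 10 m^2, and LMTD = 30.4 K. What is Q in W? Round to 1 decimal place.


Q = U * A * LMTD
Q = 491 * 10 * 30.4
Q = 149264.0 W


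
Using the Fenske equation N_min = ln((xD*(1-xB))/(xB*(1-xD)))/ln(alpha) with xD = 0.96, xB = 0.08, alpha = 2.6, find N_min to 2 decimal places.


N_min = ln((xD*(1-xB))/(xB*(1-xD))) / ln(alpha)
Numerator inside ln: 0.8832 / 0.0032 = 276.0
ln(276.0) = 5.620401
ln(alpha) = ln(2.6) = 0.955511
N_min = 5.620401 / 0.955511 = 5.88


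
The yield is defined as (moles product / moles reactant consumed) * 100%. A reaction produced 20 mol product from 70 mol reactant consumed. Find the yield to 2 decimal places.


Yield = (moles product / moles consumed) * 100%
Yield = (20 / 70) * 100
Yield = 0.2857 * 100
Yield = 28.57%


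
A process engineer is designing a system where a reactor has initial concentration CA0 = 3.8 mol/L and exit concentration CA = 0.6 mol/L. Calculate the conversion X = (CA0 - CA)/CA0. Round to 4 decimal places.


X = (CA0 - CA) / CA0
X = (3.8 - 0.6) / 3.8
X = 3.2 / 3.8
X = 0.8421


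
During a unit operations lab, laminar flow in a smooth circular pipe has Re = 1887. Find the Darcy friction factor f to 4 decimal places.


f = 64 / Re
f = 64 / 1887
f = 0.0339


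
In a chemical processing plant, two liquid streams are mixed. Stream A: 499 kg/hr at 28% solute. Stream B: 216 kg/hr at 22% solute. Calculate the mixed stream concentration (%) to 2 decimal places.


Mass balance on solute: F1*x1 + F2*x2 = F3*x3
F3 = F1 + F2 = 499 + 216 = 715 kg/hr
x3 = (F1*x1 + F2*x2)/F3
x3 = (499*0.28 + 216*0.22) / 715
x3 = 26.19%


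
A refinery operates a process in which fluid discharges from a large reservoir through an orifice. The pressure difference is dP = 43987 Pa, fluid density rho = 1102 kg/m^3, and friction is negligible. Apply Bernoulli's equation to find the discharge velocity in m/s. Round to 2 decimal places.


v = sqrt(2*dP/rho)
v = sqrt(2*43987/1102)
v = sqrt(79.831216)
v = 8.93 m/s


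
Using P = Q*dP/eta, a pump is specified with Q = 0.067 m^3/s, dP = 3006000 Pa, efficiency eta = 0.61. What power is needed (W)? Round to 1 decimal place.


P = Q * dP / eta
P = 0.067 * 3006000 / 0.61
P = 201402.0 / 0.61
P = 330167.2 W


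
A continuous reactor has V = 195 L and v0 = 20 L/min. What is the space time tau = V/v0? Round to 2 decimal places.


tau = V / v0
tau = 195 / 20
tau = 9.75 min


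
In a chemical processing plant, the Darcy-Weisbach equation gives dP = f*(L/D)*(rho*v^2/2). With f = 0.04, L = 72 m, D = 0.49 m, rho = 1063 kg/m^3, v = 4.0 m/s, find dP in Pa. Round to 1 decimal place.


dP = f * (L/D) * (rho*v^2/2)
dP = 0.04 * (72/0.49) * (1063*4.0^2/2)
L/D = 146.93877551
rho*v^2/2 = 1063*16.0/2 = 8504.0
dP = 0.04 * 146.93877551 * 8504.0
dP = 49982.7 Pa


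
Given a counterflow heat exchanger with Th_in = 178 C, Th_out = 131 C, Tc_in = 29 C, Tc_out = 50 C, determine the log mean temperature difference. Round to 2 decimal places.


dT1 = Th_in - Tc_out = 178 - 50 = 128
dT2 = Th_out - Tc_in = 131 - 29 = 102
LMTD = (dT1 - dT2) / ln(dT1/dT2)
LMTD = (128 - 102) / ln(128/102)
LMTD = 114.51 K


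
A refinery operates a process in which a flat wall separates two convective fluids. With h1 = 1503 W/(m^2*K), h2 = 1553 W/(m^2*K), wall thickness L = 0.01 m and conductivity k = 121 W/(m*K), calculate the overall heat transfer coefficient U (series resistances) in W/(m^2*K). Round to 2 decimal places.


1/U = 1/h1 + L/k + 1/h2
1/U = 1/1503 + 0.01/121 + 1/1553
1/U = 0.000665336 + 8.26446e-05 + 0.000643915
1/U = 0.0013918956
U = 718.44 W/(m^2*K)


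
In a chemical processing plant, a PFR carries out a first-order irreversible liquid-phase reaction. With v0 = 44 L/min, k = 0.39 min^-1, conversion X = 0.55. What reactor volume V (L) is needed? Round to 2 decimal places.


V = (v0/k) * ln(1/(1-X))
V = (44/0.39) * ln(1/(1-0.55))
V = 112.820513 * ln(2.222222)
V = 112.820513 * 0.798508
V = 90.09 L


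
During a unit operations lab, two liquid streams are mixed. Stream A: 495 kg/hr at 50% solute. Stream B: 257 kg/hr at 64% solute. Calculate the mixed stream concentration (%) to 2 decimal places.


Mass balance on solute: F1*x1 + F2*x2 = F3*x3
F3 = F1 + F2 = 495 + 257 = 752 kg/hr
x3 = (F1*x1 + F2*x2)/F3
x3 = (495*0.5 + 257*0.64) / 752
x3 = 54.78%


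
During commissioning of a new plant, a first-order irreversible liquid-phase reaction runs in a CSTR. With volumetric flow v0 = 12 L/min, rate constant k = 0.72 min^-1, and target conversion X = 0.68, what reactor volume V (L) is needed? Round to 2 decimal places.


V = v0 * X / (k * (1 - X))
V = 12 * 0.68 / (0.72 * (1 - 0.68))
V = 8.16 / (0.72 * 0.32)
V = 8.16 / 0.2304
V = 35.42 L


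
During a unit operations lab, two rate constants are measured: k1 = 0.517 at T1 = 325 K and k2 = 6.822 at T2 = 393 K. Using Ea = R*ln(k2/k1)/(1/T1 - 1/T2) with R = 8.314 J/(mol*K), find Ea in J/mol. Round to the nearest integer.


Ea = R * ln(k2/k1) / (1/T1 - 1/T2)
ln(k2/k1) = ln(6.822/0.517) = 2.5798651
1/T1 - 1/T2 = 1/325 - 1/393 = 0.000532393815
Ea = 8.314 * 2.5798651 / 0.000532393815
Ea = 40288 J/mol


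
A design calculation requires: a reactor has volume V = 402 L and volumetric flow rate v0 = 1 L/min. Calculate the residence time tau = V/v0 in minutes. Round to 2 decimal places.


tau = V / v0
tau = 402 / 1
tau = 402.00 min


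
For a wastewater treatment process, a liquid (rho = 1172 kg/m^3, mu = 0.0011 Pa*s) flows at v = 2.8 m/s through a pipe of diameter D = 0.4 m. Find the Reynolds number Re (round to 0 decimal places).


Re = rho * v * D / mu
Re = 1172 * 2.8 * 0.4 / 0.0011
Re = 1312.64 / 0.0011
Re = 1193309


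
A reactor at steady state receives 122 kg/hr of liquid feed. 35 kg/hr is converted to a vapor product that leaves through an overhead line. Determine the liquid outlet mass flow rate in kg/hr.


Steady-state mass balance on the main outlet: F_out = F_in - F_removed
F_out = 122 - 35
F_out = 87 kg/hr


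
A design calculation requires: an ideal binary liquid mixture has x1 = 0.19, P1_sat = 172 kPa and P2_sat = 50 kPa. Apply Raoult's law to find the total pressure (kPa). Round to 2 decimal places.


P = x1*P1_sat + x2*P2_sat
x2 = 1 - x1 = 1 - 0.19 = 0.81
P = 0.19*172 + 0.81*50
P = 32.68 + 40.5
P = 73.18 kPa


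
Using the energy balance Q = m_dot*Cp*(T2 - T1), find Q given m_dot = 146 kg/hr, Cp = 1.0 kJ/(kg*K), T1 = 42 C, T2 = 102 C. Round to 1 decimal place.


Q = m_dot * Cp * (T2 - T1)
Q = 146 * 1.0 * (102 - 42)
Q = 146 * 1.0 * 60
Q = 8760.0 kJ/hr


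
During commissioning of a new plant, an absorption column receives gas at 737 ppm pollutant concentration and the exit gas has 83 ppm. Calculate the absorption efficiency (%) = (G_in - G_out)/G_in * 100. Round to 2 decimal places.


Efficiency = (G_in - G_out) / G_in * 100%
Efficiency = (737 - 83) / 737 * 100
Efficiency = 654 / 737 * 100
Efficiency = 88.74%


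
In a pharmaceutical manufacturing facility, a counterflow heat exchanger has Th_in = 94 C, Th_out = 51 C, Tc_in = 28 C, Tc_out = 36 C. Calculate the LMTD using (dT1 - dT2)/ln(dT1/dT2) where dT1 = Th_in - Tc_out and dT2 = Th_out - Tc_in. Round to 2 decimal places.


dT1 = Th_in - Tc_out = 94 - 36 = 58
dT2 = Th_out - Tc_in = 51 - 28 = 23
LMTD = (dT1 - dT2) / ln(dT1/dT2)
LMTD = (58 - 23) / ln(58/23)
LMTD = 37.84 K


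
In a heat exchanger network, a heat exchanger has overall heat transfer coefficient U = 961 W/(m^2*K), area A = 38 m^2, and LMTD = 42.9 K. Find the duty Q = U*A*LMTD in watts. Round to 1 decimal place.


Q = U * A * LMTD
Q = 961 * 38 * 42.9
Q = 1566622.2 W


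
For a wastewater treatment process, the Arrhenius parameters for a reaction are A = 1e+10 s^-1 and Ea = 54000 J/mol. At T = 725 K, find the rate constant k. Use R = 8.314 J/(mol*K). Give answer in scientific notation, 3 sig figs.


k = A * exp(-Ea/(R*T))
k = 1e+10 * exp(-54000 / (8.314 * 725))
k = 1e+10 * exp(-8.958715)
k = 1.29e+06


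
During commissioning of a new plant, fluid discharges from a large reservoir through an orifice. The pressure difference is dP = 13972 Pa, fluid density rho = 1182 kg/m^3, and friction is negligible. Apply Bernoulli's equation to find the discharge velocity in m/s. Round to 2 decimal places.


v = sqrt(2*dP/rho)
v = sqrt(2*13972/1182)
v = sqrt(23.641286)
v = 4.86 m/s


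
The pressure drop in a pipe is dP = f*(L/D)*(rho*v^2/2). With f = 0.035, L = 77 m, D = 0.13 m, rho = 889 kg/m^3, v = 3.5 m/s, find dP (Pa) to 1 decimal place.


dP = f * (L/D) * (rho*v^2/2)
dP = 0.035 * (77/0.13) * (889*3.5^2/2)
L/D = 592.30769231
rho*v^2/2 = 889*12.25/2 = 5445.125
dP = 0.035 * 592.30769231 * 5445.125
dP = 112881.6 Pa


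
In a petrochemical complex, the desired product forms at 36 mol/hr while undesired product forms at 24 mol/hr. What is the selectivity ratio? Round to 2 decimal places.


S = desired product rate / undesired product rate
S = 36 / 24
S = 1.50


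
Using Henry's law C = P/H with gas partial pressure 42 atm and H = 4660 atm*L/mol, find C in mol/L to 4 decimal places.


C = P / H
C = 42 / 4660
C = 0.0090 mol/L


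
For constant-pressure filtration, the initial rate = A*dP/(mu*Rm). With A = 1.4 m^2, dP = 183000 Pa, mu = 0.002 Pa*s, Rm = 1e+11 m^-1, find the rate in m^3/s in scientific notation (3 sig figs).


rate = A * dP / (mu * Rm)
rate = 1.4 * 183000 / (0.002 * 1e+11)
rate = 256200.0 / 2.000e+08
rate = 1.28e-03 m^3/s


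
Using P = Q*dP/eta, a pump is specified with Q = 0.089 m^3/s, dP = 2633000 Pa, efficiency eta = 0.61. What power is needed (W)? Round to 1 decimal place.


P = Q * dP / eta
P = 0.089 * 2633000 / 0.61
P = 234337.0 / 0.61
P = 384159.0 W


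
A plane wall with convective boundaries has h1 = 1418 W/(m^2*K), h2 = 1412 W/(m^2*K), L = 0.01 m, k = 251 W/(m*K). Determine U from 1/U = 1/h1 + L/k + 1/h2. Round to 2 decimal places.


1/U = 1/h1 + L/k + 1/h2
1/U = 1/1418 + 0.01/251 + 1/1412
1/U = 0.0007052186 + 3.98406e-05 + 0.0007082153
1/U = 0.0014532745
U = 688.10 W/(m^2*K)


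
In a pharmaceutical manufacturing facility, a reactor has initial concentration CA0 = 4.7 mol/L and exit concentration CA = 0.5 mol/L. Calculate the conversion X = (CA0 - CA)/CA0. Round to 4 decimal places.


X = (CA0 - CA) / CA0
X = (4.7 - 0.5) / 4.7
X = 4.2 / 4.7
X = 0.8936


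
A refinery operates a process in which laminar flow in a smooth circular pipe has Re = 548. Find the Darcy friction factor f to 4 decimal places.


f = 64 / Re
f = 64 / 548
f = 0.1168


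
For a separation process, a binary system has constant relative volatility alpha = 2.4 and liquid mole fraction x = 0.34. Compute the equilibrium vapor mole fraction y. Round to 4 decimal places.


y = alpha*x / (1 + (alpha-1)*x)
y = 2.4*0.34 / (1 + (2.4-1)*0.34)
y = 0.816 / (1 + 0.476)
y = 0.816 / 1.476
y = 0.5528


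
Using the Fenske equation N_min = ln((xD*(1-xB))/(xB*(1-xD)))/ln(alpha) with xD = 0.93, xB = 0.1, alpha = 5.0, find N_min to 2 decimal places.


N_min = ln((xD*(1-xB))/(xB*(1-xD))) / ln(alpha)
Numerator inside ln: 0.837 / 0.007 = 119.571429
ln(119.571429) = 4.783914
ln(alpha) = ln(5.0) = 1.609438
N_min = 4.783914 / 1.609438 = 2.97


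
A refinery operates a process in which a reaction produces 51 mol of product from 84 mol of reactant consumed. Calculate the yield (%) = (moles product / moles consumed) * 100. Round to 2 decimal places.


Yield = (moles product / moles consumed) * 100%
Yield = (51 / 84) * 100
Yield = 0.6071 * 100
Yield = 60.71%


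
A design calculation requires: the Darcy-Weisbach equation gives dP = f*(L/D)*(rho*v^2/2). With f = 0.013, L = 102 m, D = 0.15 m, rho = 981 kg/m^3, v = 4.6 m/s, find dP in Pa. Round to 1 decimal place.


dP = f * (L/D) * (rho*v^2/2)
dP = 0.013 * (102/0.15) * (981*4.6^2/2)
L/D = 680.0
rho*v^2/2 = 981*21.16/2 = 10378.98
dP = 0.013 * 680.0 * 10378.98
dP = 91750.2 Pa


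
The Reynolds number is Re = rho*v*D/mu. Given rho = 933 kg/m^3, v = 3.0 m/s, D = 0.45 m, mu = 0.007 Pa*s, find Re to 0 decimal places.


Re = rho * v * D / mu
Re = 933 * 3.0 * 0.45 / 0.007
Re = 1259.55 / 0.007
Re = 179936


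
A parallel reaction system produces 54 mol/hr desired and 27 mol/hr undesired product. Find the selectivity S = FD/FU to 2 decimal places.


S = desired product rate / undesired product rate
S = 54 / 27
S = 2.00


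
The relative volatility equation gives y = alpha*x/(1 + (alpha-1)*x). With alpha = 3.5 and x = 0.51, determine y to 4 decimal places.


y = alpha*x / (1 + (alpha-1)*x)
y = 3.5*0.51 / (1 + (3.5-1)*0.51)
y = 1.785 / (1 + 1.275)
y = 1.785 / 2.275
y = 0.7846


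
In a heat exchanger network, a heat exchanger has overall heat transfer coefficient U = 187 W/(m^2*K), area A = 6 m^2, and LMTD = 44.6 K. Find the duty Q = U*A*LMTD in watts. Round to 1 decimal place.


Q = U * A * LMTD
Q = 187 * 6 * 44.6
Q = 50041.2 W


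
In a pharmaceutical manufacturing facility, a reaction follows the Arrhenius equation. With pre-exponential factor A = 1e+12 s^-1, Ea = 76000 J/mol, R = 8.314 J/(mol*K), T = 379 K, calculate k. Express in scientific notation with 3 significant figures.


k = A * exp(-Ea/(R*T))
k = 1e+12 * exp(-76000 / (8.314 * 379))
k = 1e+12 * exp(-24.119281)
k = 3.35e+01


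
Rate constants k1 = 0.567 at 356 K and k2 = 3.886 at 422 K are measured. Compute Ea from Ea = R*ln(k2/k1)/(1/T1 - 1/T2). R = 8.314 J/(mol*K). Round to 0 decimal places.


Ea = R * ln(k2/k1) / (1/T1 - 1/T2)
ln(k2/k1) = ln(3.886/0.567) = 1.9247763
1/T1 - 1/T2 = 1/356 - 1/422 = 0.000439320518
Ea = 8.314 * 1.9247763 / 0.000439320518
Ea = 36426 J/mol


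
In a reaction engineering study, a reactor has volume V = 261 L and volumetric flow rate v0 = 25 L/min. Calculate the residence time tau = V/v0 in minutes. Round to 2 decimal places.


tau = V / v0
tau = 261 / 25
tau = 10.44 min


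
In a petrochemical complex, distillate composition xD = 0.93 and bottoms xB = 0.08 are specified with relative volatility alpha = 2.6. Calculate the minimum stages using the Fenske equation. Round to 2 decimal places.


N_min = ln((xD*(1-xB))/(xB*(1-xD))) / ln(alpha)
Numerator inside ln: 0.8556 / 0.0056 = 152.785714
ln(152.785714) = 5.029036
ln(alpha) = ln(2.6) = 0.955511
N_min = 5.029036 / 0.955511 = 5.26


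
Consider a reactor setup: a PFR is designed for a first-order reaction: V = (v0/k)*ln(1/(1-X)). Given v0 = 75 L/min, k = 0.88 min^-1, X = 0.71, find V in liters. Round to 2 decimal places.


V = (v0/k) * ln(1/(1-X))
V = (75/0.88) * ln(1/(1-0.71))
V = 85.227273 * ln(3.448276)
V = 85.227273 * 1.237874
V = 105.50 L


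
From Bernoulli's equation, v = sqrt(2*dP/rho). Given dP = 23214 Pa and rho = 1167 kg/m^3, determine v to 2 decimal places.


v = sqrt(2*dP/rho)
v = sqrt(2*23214/1167)
v = sqrt(39.784062)
v = 6.31 m/s


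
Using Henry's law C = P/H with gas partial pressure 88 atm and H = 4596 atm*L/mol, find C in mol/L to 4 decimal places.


C = P / H
C = 88 / 4596
C = 0.0191 mol/L


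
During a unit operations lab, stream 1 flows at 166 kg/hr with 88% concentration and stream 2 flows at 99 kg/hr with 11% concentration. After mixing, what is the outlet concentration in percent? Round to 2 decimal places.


Mass balance on solute: F1*x1 + F2*x2 = F3*x3
F3 = F1 + F2 = 166 + 99 = 265 kg/hr
x3 = (F1*x1 + F2*x2)/F3
x3 = (166*0.88 + 99*0.11) / 265
x3 = 59.23%


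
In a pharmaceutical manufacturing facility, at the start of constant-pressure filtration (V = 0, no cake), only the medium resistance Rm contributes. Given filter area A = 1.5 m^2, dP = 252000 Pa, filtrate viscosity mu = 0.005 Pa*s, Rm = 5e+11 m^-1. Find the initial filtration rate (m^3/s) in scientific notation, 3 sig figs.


rate = A * dP / (mu * Rm)
rate = 1.5 * 252000 / (0.005 * 5e+11)
rate = 378000.0 / 2.500e+09
rate = 1.51e-04 m^3/s


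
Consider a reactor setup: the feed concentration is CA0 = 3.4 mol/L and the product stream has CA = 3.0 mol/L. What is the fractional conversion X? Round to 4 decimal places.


X = (CA0 - CA) / CA0
X = (3.4 - 3.0) / 3.4
X = 0.4 / 3.4
X = 0.1176


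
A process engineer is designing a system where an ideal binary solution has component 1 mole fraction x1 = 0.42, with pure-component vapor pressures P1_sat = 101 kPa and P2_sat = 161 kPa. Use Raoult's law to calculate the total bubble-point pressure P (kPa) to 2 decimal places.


P = x1*P1_sat + x2*P2_sat
x2 = 1 - x1 = 1 - 0.42 = 0.58
P = 0.42*101 + 0.58*161
P = 42.42 + 93.38
P = 135.80 kPa


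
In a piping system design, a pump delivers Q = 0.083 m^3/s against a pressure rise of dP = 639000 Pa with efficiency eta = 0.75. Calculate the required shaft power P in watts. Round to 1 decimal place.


P = Q * dP / eta
P = 0.083 * 639000 / 0.75
P = 53037.0 / 0.75
P = 70716.0 W


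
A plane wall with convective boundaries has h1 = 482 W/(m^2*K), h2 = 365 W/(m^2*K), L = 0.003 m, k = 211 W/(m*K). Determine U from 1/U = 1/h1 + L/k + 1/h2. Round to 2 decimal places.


1/U = 1/h1 + L/k + 1/h2
1/U = 1/482 + 0.003/211 + 1/365
1/U = 0.0020746888 + 1.4218e-05 + 0.002739726
1/U = 0.0048286328
U = 207.10 W/(m^2*K)


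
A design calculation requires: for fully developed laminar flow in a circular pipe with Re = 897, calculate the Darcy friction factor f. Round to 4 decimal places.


f = 64 / Re
f = 64 / 897
f = 0.0713


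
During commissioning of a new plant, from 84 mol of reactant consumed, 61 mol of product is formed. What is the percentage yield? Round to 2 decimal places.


Yield = (moles product / moles consumed) * 100%
Yield = (61 / 84) * 100
Yield = 0.7262 * 100
Yield = 72.62%


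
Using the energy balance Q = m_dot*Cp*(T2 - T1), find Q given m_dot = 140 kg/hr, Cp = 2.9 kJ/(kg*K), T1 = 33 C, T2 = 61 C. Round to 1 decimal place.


Q = m_dot * Cp * (T2 - T1)
Q = 140 * 2.9 * (61 - 33)
Q = 140 * 2.9 * 28
Q = 11368.0 kJ/hr


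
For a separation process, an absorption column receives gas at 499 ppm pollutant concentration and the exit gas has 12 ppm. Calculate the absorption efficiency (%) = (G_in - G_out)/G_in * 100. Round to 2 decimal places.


Efficiency = (G_in - G_out) / G_in * 100%
Efficiency = (499 - 12) / 499 * 100
Efficiency = 487 / 499 * 100
Efficiency = 97.60%


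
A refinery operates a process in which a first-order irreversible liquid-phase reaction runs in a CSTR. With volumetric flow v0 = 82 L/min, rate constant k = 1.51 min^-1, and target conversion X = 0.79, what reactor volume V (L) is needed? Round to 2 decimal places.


V = v0 * X / (k * (1 - X))
V = 82 * 0.79 / (1.51 * (1 - 0.79))
V = 64.78 / (1.51 * 0.21)
V = 64.78 / 0.3171
V = 204.29 L


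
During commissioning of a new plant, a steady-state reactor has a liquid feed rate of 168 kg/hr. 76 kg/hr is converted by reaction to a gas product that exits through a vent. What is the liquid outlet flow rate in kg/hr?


Steady-state mass balance on the main outlet: F_out = F_in - F_removed
F_out = 168 - 76
F_out = 92 kg/hr


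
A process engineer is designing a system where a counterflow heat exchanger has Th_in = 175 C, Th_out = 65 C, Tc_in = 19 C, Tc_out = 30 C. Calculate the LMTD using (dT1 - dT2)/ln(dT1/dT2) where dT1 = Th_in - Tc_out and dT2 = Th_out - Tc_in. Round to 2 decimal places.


dT1 = Th_in - Tc_out = 175 - 30 = 145
dT2 = Th_out - Tc_in = 65 - 19 = 46
LMTD = (dT1 - dT2) / ln(dT1/dT2)
LMTD = (145 - 46) / ln(145/46)
LMTD = 86.23 K


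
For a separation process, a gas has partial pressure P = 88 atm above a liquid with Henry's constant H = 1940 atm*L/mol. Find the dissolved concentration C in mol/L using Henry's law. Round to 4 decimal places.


C = P / H
C = 88 / 1940
C = 0.0454 mol/L


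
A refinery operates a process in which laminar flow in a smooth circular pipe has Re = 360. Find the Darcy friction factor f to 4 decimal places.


f = 64 / Re
f = 64 / 360
f = 0.1778


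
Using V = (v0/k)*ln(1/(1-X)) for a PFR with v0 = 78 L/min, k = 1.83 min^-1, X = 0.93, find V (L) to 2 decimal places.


V = (v0/k) * ln(1/(1-X))
V = (78/1.83) * ln(1/(1-0.93))
V = 42.622951 * ln(14.285714)
V = 42.622951 * 2.65926
V = 113.35 L


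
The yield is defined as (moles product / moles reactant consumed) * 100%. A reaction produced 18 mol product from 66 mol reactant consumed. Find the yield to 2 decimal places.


Yield = (moles product / moles consumed) * 100%
Yield = (18 / 66) * 100
Yield = 0.2727 * 100
Yield = 27.27%


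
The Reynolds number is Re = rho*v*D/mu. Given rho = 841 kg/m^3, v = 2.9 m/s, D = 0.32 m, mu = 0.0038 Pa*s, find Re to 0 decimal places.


Re = rho * v * D / mu
Re = 841 * 2.9 * 0.32 / 0.0038
Re = 780.448 / 0.0038
Re = 205381


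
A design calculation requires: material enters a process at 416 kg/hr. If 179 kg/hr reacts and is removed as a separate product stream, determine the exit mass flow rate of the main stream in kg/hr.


Steady-state mass balance on the main outlet: F_out = F_in - F_removed
F_out = 416 - 179
F_out = 237 kg/hr


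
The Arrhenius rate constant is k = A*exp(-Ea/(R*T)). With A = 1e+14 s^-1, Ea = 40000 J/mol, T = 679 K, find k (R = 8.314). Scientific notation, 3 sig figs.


k = A * exp(-Ea/(R*T))
k = 1e+14 * exp(-40000 / (8.314 * 679))
k = 1e+14 * exp(-7.085658)
k = 8.37e+10


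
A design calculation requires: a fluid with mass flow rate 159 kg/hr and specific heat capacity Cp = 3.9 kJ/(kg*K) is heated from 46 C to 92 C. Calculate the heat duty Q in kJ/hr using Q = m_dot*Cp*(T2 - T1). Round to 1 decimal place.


Q = m_dot * Cp * (T2 - T1)
Q = 159 * 3.9 * (92 - 46)
Q = 159 * 3.9 * 46
Q = 28524.6 kJ/hr


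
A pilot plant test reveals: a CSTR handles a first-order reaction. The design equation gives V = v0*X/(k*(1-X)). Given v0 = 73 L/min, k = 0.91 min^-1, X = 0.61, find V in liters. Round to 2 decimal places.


V = v0 * X / (k * (1 - X))
V = 73 * 0.61 / (0.91 * (1 - 0.61))
V = 44.53 / (0.91 * 0.39)
V = 44.53 / 0.3549
V = 125.47 L


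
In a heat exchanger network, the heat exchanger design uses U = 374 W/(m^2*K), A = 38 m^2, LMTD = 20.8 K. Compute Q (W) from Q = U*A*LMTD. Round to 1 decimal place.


Q = U * A * LMTD
Q = 374 * 38 * 20.8
Q = 295609.6 W


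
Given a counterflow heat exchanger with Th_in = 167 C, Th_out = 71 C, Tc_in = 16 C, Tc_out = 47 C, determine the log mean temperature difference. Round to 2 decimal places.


dT1 = Th_in - Tc_out = 167 - 47 = 120
dT2 = Th_out - Tc_in = 71 - 16 = 55
LMTD = (dT1 - dT2) / ln(dT1/dT2)
LMTD = (120 - 55) / ln(120/55)
LMTD = 83.32 K


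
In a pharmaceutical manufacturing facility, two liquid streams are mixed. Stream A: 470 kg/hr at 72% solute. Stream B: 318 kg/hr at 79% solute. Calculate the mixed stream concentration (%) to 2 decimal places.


Mass balance on solute: F1*x1 + F2*x2 = F3*x3
F3 = F1 + F2 = 470 + 318 = 788 kg/hr
x3 = (F1*x1 + F2*x2)/F3
x3 = (470*0.72 + 318*0.79) / 788
x3 = 74.82%


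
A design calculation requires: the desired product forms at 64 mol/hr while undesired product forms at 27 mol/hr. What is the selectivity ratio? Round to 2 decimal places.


S = desired product rate / undesired product rate
S = 64 / 27
S = 2.37


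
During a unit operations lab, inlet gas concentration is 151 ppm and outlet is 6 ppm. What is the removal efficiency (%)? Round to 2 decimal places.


Efficiency = (G_in - G_out) / G_in * 100%
Efficiency = (151 - 6) / 151 * 100
Efficiency = 145 / 151 * 100
Efficiency = 96.03%


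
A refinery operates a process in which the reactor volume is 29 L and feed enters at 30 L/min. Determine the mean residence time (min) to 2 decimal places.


tau = V / v0
tau = 29 / 30
tau = 0.97 min


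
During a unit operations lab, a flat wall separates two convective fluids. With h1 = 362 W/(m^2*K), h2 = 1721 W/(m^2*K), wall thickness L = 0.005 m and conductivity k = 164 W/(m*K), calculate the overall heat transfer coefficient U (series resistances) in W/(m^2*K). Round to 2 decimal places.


1/U = 1/h1 + L/k + 1/h2
1/U = 1/362 + 0.005/164 + 1/1721
1/U = 0.0027624309 + 3.04878e-05 + 0.0005810575
1/U = 0.0033739762
U = 296.39 W/(m^2*K)


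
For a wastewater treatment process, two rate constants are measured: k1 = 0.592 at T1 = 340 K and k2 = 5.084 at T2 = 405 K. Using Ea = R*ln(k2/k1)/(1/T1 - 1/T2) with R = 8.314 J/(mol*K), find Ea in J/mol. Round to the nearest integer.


Ea = R * ln(k2/k1) / (1/T1 - 1/T2)
ln(k2/k1) = ln(5.084/0.592) = 2.150347
1/T1 - 1/T2 = 1/340 - 1/405 = 0.000472040668
Ea = 8.314 * 2.150347 / 0.000472040668
Ea = 37874 J/mol


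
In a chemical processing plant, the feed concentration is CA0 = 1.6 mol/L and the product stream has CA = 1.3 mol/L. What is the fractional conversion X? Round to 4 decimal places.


X = (CA0 - CA) / CA0
X = (1.6 - 1.3) / 1.6
X = 0.3 / 1.6
X = 0.1875


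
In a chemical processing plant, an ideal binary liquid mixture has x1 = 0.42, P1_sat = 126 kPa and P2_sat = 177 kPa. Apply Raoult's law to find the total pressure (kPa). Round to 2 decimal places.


P = x1*P1_sat + x2*P2_sat
x2 = 1 - x1 = 1 - 0.42 = 0.58
P = 0.42*126 + 0.58*177
P = 52.92 + 102.66
P = 155.58 kPa


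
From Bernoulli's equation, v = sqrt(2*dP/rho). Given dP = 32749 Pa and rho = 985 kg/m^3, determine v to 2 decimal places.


v = sqrt(2*dP/rho)
v = sqrt(2*32749/985)
v = sqrt(66.495431)
v = 8.15 m/s


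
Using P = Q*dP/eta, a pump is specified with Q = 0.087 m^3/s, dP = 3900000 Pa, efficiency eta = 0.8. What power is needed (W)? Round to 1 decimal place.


P = Q * dP / eta
P = 0.087 * 3900000 / 0.8
P = 339300.0 / 0.8
P = 424125.0 W


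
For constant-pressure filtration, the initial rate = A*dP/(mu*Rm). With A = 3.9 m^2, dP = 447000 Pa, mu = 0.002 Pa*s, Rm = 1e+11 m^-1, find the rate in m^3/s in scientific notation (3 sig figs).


rate = A * dP / (mu * Rm)
rate = 3.9 * 447000 / (0.002 * 1e+11)
rate = 1743300.0 / 2.000e+08
rate = 8.72e-03 m^3/s


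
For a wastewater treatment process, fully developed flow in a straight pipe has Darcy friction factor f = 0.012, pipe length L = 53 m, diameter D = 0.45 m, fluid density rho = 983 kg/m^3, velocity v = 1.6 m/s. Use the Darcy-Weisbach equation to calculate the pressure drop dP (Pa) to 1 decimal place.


dP = f * (L/D) * (rho*v^2/2)
dP = 0.012 * (53/0.45) * (983*1.6^2/2)
L/D = 117.77777778
rho*v^2/2 = 983*2.56/2 = 1258.24
dP = 0.012 * 117.77777778 * 1258.24
dP = 1778.3 Pa


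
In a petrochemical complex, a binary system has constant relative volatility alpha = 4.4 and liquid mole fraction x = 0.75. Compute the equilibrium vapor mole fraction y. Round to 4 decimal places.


y = alpha*x / (1 + (alpha-1)*x)
y = 4.4*0.75 / (1 + (4.4-1)*0.75)
y = 3.3 / (1 + 2.55)
y = 3.3 / 3.55
y = 0.9296


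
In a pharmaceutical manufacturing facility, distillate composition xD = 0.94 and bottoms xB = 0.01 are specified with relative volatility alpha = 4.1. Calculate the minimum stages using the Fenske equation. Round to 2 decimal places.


N_min = ln((xD*(1-xB))/(xB*(1-xD))) / ln(alpha)
Numerator inside ln: 0.9306 / 0.0006 = 1551.0
ln(1551.0) = 7.346655
ln(alpha) = ln(4.1) = 1.410987
N_min = 7.346655 / 1.410987 = 5.21
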